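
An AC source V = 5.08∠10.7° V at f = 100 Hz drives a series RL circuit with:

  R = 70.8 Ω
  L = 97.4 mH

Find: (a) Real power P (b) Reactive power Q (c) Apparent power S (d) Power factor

Step 1 — Angular frequency: ω = 2π·f = 2π·100 = 628.3 rad/s.
Step 2 — Component impedances:
  R: Z = R = 70.8 Ω
  L: Z = jωL = j·628.3·0.0974 = 0 + j61.2 Ω
Step 3 — Series combination: Z_total = R + L = 70.8 + j61.2 Ω = 93.58∠40.8° Ω.
Step 4 — Source phasor: V = 5.08∠10.7° V = 4.992 + j0.9432 V.
Step 5 — Current: I = V / Z = 0.04694 - j0.02726 A = 0.05428∠-30.1° A.
Step 6 — Complex power: S = V·I* = 0.2086 + j0.1803 VA.
Step 7 — Real power: P = Re(S) = 0.2086 W.
Step 8 — Reactive power: Q = Im(S) = 0.1803 VAR.
Step 9 — Apparent power: |S| = 0.2758 VA.
Step 10 — Power factor: PF = P/|S| = 0.7565 (lagging).

(a) P = 0.2086 W  (b) Q = 0.1803 VAR  (c) S = 0.2758 VA  (d) PF = 0.7565 (lagging)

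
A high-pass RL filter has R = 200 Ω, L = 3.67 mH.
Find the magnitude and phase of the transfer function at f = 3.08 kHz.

Step 1 — Angular frequency: ω = 2π·3080 = 1.935e+04 rad/s.
Step 2 — Transfer function: H(jω) = jωL/(R + jωL).
Step 3 — Numerator jωL = j·71.02; denominator R + jωL = 200 + j71.02.
Step 4 — H = 0.112 + j0.3153.
Step 5 — Magnitude: |H| = 0.3346 (-9.5 dB); phase: φ = 70.4°.

|H| = 0.3346 (-9.5 dB), φ = 70.4°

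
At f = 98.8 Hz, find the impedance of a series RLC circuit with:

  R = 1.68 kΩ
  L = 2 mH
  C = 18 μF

Step 1 — Angular frequency: ω = 2π·f = 2π·98.8 = 620.8 rad/s.
Step 2 — Component impedances:
  R: Z = R = 1680 Ω
  L: Z = jωL = j·620.8·0.002 = 0 + j1.242 Ω
  C: Z = 1/(jωC) = -j/(ω·C) = 0 - j89.49 Ω
Step 3 — Series combination: Z_total = R + L + C = 1680 - j88.25 Ω = 1682∠-3.0° Ω.

Z = 1680 - j88.25 Ω = 1682∠-3.0° Ω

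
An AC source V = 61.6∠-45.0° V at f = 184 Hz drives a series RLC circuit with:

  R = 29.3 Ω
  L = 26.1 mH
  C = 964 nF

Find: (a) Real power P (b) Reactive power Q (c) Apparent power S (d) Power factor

Step 1 — Angular frequency: ω = 2π·f = 2π·184 = 1156 rad/s.
Step 2 — Component impedances:
  R: Z = R = 29.3 Ω
  L: Z = jωL = j·1156·0.0261 = 0 + j30.17 Ω
  C: Z = 1/(jωC) = -j/(ω·C) = 0 - j897.3 Ω
Step 3 — Series combination: Z_total = R + L + C = 29.3 - j867.1 Ω = 867.6∠-88.1° Ω.
Step 4 — Source phasor: V = 61.6∠-45.0° V = 43.56 - j43.56 V.
Step 5 — Current: I = V / Z = 0.05187 + j0.04848 A = 0.071∠43.1° A.
Step 6 — Complex power: S = V·I* = 0.1477 - j4.371 VA.
Step 7 — Real power: P = Re(S) = 0.1477 W.
Step 8 — Reactive power: Q = Im(S) = -4.371 VAR.
Step 9 — Apparent power: |S| = 4.374 VA.
Step 10 — Power factor: PF = P/|S| = 0.03377 (leading).

(a) P = 0.1477 W  (b) Q = -4.371 VAR  (c) S = 4.374 VA  (d) PF = 0.03377 (leading)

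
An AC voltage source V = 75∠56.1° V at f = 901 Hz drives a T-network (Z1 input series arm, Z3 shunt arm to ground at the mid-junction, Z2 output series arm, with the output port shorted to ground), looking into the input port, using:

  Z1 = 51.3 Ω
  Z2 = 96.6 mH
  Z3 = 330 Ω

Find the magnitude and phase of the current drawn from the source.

Step 1 — Angular frequency: ω = 2π·f = 2π·901 = 5661 rad/s.
Step 2 — Component impedances:
  Z1: Z = R = 51.3 Ω
  Z2: Z = jωL = j·5661·0.0966 = 0 + j546.9 Ω
  Z3: Z = R = 330 Ω
Step 3 — With the output port shorted to ground, the output series arm Z2 runs from the junction to ground; the shunt arm Z3 also runs from the junction to ground. They appear in parallel: Z3 || Z2 = 241.9 + j146 Ω.
Step 4 — Series with input arm Z1: Z_in = Z1 + (Z3 || Z2) = 293.2 + j146 Ω = 327.5∠26.5° Ω.
Step 5 — Source phasor: V = 75∠56.1° V = 41.83 + j62.25 V.
Step 6 — Ohm's law: I = V / Z_total = (41.83 + j62.25) / (293.2 + j146) = 0.199 + j0.1132 A.
Step 7 — Convert to polar: |I| = 0.229 A, ∠I = 29.6°.

I = 0.229∠29.6° A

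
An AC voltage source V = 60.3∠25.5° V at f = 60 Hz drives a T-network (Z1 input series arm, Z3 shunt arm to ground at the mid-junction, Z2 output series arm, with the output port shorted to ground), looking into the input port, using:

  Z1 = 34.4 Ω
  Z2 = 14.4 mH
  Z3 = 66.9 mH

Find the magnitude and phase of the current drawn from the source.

Step 1 — Angular frequency: ω = 2π·f = 2π·60 = 377 rad/s.
Step 2 — Component impedances:
  Z1: Z = R = 34.4 Ω
  Z2: Z = jωL = j·377·0.0144 = 0 + j5.429 Ω
  Z3: Z = jωL = j·377·0.0669 = 0 + j25.22 Ω
Step 3 — With the output port shorted to ground, the output series arm Z2 runs from the junction to ground; the shunt arm Z3 also runs from the junction to ground. They appear in parallel: Z3 || Z2 = 0 + j4.467 Ω.
Step 4 — Series with input arm Z1: Z_in = Z1 + (Z3 || Z2) = 34.4 + j4.467 Ω = 34.69∠7.4° Ω.
Step 5 — Source phasor: V = 60.3∠25.5° V = 54.43 + j25.96 V.
Step 6 — Ohm's law: I = V / Z_total = (54.43 + j25.96) / (34.4 + j4.467) = 1.652 + j0.5401 A.
Step 7 — Convert to polar: |I| = 1.738 A, ∠I = 18.1°.

I = 1.738∠18.1° A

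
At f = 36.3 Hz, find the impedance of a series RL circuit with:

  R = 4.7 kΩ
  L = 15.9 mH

Step 1 — Angular frequency: ω = 2π·f = 2π·36.3 = 228.1 rad/s.
Step 2 — Component impedances:
  R: Z = R = 4700 Ω
  L: Z = jωL = j·228.1·0.0159 = 0 + j3.626 Ω
Step 3 — Series combination: Z_total = R + L = 4700 + j3.626 Ω = 4700∠0.0° Ω.

Z = 4700 + j3.626 Ω = 4700∠0.0° Ω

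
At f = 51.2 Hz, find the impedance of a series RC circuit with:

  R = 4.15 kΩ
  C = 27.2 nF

Step 1 — Angular frequency: ω = 2π·f = 2π·51.2 = 321.7 rad/s.
Step 2 — Component impedances:
  R: Z = R = 4150 Ω
  C: Z = 1/(jωC) = -j/(ω·C) = 0 - j1.143e+05 Ω
Step 3 — Series combination: Z_total = R + C = 4150 - j1.143e+05 Ω = 1.144e+05∠-87.9° Ω.

Z = 4150 - j1.143e+05 Ω = 1.144e+05∠-87.9° Ω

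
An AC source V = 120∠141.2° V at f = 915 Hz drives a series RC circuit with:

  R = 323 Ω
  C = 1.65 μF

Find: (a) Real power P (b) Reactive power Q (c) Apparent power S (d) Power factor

Step 1 — Angular frequency: ω = 2π·f = 2π·915 = 5749 rad/s.
Step 2 — Component impedances:
  R: Z = R = 323 Ω
  C: Z = 1/(jωC) = -j/(ω·C) = 0 - j105.4 Ω
Step 3 — Series combination: Z_total = R + C = 323 - j105.4 Ω = 339.8∠-18.1° Ω.
Step 4 — Source phasor: V = 120∠141.2° V = -93.52 + j75.19 V.
Step 5 — Current: I = V / Z = -0.3303 + j0.125 A = 0.3532∠159.3° A.
Step 6 — Complex power: S = V·I* = 40.29 - j13.15 VA.
Step 7 — Real power: P = Re(S) = 40.29 W.
Step 8 — Reactive power: Q = Im(S) = -13.15 VAR.
Step 9 — Apparent power: |S| = 42.38 VA.
Step 10 — Power factor: PF = P/|S| = 0.9507 (leading).

(a) P = 40.29 W  (b) Q = -13.15 VAR  (c) S = 42.38 VA  (d) PF = 0.9507 (leading)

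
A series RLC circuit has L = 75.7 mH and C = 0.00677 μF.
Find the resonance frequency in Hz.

Step 1 — Resonance condition Im(Z)=0 gives ω₀ = 1/√(LC).
Step 2 — ω₀ = 1/√(0.0757·6.77e-09) = 4.417e+04 rad/s.
Step 3 — f₀ = ω₀/(2π) = 7030 Hz.

f₀ = 7030 Hz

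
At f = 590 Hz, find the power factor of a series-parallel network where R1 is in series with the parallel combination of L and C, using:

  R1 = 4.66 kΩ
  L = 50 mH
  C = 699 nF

Step 1 — Angular frequency: ω = 2π·f = 2π·590 = 3707 rad/s.
Step 2 — Component impedances:
  R1: Z = R = 4660 Ω
  L: Z = jωL = j·3707·0.05 = 0 + j185.4 Ω
  C: Z = 1/(jωC) = -j/(ω·C) = 0 - j385.9 Ω
Step 3 — Parallel branch: L || C = 1/(1/L + 1/C) = 0 + j356.7 Ω.
Step 4 — Series with R1: Z_total = R1 + (L || C) = 4660 + j356.7 Ω = 4674∠4.4° Ω.
Step 5 — Power factor: PF = cos(φ) = Re(Z)/|Z| = 4660/4673.6 = 0.9971.
Step 6 — Type: Im(Z) = 356.7 ⇒ lagging (phase φ = 4.4°).

PF = 0.9971 (lagging, φ = 4.4°)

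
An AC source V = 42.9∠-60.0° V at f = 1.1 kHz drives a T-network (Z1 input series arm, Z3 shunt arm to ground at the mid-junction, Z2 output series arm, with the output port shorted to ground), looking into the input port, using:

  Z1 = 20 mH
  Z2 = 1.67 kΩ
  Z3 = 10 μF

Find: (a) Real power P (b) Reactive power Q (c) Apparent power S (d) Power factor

Step 1 — Angular frequency: ω = 2π·f = 2π·1100 = 6912 rad/s.
Step 2 — Component impedances:
  Z1: Z = jωL = j·6912·0.02 = 0 + j138.2 Ω
  Z2: Z = R = 1670 Ω
  Z3: Z = 1/(jωC) = -j/(ω·C) = 0 - j14.47 Ω
Step 3 — With the output port shorted to ground, the output series arm Z2 runs from the junction to ground; the shunt arm Z3 also runs from the junction to ground. They appear in parallel: Z3 || Z2 = 0.1253 - j14.47 Ω.
Step 4 — Series with input arm Z1: Z_in = Z1 + (Z3 || Z2) = 0.1253 + j123.8 Ω = 123.8∠89.9° Ω.
Step 5 — Source phasor: V = 42.9∠-60.0° V = 21.45 - j37.15 V.
Step 6 — Current: I = V / Z = -0.3 - j0.1736 A = 0.3466∠-149.9° A.
Step 7 — Complex power: S = V·I* = 0.01506 + j14.87 VA.
Step 8 — Real power: P = Re(S) = 0.01506 W.
Step 9 — Reactive power: Q = Im(S) = 14.87 VAR.
Step 10 — Apparent power: |S| = 14.87 VA.
Step 11 — Power factor: PF = P/|S| = 0.001013 (lagging).

(a) P = 0.01506 W  (b) Q = 14.87 VAR  (c) S = 14.87 VA  (d) PF = 0.001013 (lagging)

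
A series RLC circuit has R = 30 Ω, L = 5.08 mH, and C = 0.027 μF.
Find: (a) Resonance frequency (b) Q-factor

Step 1 — Resonance condition Im(Z)=0 gives ω₀ = 1/√(LC).
Step 2 — ω₀ = 1/√(0.00508·2.7e-08) = 8.539e+04 rad/s.
Step 3 — f₀ = ω₀/(2π) = 1.359e+04 Hz.
Step 4 — Series Q: Q = ω₀L/R = 8.539e+04·0.00508/30 = 14.46.

(a) f₀ = 1.359e+04 Hz  (b) Q = 14.46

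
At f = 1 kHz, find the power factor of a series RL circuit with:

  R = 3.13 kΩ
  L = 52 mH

Step 1 — Angular frequency: ω = 2π·f = 2π·1000 = 6283 rad/s.
Step 2 — Component impedances:
  R: Z = R = 3130 Ω
  L: Z = jωL = j·6283·0.052 = 0 + j326.7 Ω
Step 3 — Series combination: Z_total = R + L = 3130 + j326.7 Ω = 3147∠6.0° Ω.
Step 4 — Power factor: PF = cos(φ) = Re(Z)/|Z| = 3130/3147 = 0.9946.
Step 5 — Type: Im(Z) = 326.7 ⇒ lagging (phase φ = 6.0°).

PF = 0.9946 (lagging, φ = 6.0°)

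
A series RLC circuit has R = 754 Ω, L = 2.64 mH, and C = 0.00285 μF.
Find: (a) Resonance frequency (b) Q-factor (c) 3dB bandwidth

Step 1 — Resonance: ω₀ = 1/√(LC) = 1/√(0.00264·2.85e-09) = 3.646e+05 rad/s.
Step 2 — f₀ = ω₀/(2π) = 5.802e+04 Hz.
Step 3 — Series Q: Q = ω₀L/R = 3.646e+05·0.00264/754 = 1.276.
Step 4 — Bandwidth: Δω = ω₀/Q = 2.856e+05 rad/s; BW = Δω/(2π) = 4.546e+04 Hz.

(a) f₀ = 5.802e+04 Hz  (b) Q = 1.276  (c) BW = 4.546e+04 Hz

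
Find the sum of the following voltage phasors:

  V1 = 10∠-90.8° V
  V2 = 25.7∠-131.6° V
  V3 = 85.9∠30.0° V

Step 1 — Convert each phasor to rectangular form:
  V1 = 10·(cos(-90.8°) + j·sin(-90.8°)) = -0.1396 - j9.999 V
  V2 = 25.7·(cos(-131.6°) + j·sin(-131.6°)) = -17.06 - j19.22 V
  V3 = 85.9·(cos(30.0°) + j·sin(30.0°)) = 74.39 + j42.95 V
Step 2 — Sum components: V_total = 57.19 + j13.73 V.
Step 3 — Convert to polar: |V_total| = 58.81 V, ∠V_total = 13.5°.

V_total = 58.81∠13.5° V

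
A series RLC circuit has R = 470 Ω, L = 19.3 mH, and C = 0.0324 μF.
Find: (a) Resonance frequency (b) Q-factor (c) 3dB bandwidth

Step 1 — Resonance condition Im(Z)=0 gives ω₀ = 1/√(LC).
Step 2 — ω₀ = 1/√(0.0193·3.24e-08) = 3.999e+04 rad/s.
Step 3 — f₀ = ω₀/(2π) = 6365 Hz.
Step 4 — Series Q: Q = ω₀L/R = 3.999e+04·0.0193/470 = 1.642.
Step 5 — 3dB bandwidth: Δω = ω₀/Q = 2.435e+04 rad/s; BW = Δω/(2π) = 3876 Hz.

(a) f₀ = 6365 Hz  (b) Q = 1.642  (c) BW = 3876 Hz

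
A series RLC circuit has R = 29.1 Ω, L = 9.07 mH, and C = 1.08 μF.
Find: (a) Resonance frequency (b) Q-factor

Step 1 — Resonance condition Im(Z)=0 gives ω₀ = 1/√(LC).
Step 2 — ω₀ = 1/√(0.00907·1.08e-06) = 1.01e+04 rad/s.
Step 3 — f₀ = ω₀/(2π) = 1608 Hz.
Step 4 — Series Q: Q = ω₀L/R = 1.01e+04·0.00907/29.1 = 3.149.

(a) f₀ = 1608 Hz  (b) Q = 3.149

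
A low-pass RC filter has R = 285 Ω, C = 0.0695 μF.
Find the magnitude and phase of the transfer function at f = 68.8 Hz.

Step 1 — Angular frequency: ω = 2π·68.8 = 432.3 rad/s.
Step 2 — Transfer function: H(jω) = 1/(1 + jωRC).
Step 3 — Denominator: 1 + jωRC = 1 + j·432.3·285·6.95e-08 = 1 + j0.008562.
Step 4 — H = 0.9999 - j0.008562.
Step 5 — Magnitude: |H| = 1 (-0.0 dB); phase: φ = -0.5°.

|H| = 1 (-0.0 dB), φ = -0.5°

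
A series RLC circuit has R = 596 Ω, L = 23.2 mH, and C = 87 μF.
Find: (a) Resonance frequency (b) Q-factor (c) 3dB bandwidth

Step 1 — Resonance condition Im(Z)=0 gives ω₀ = 1/√(LC).
Step 2 — ω₀ = 1/√(0.0232·8.7e-05) = 703.9 rad/s.
Step 3 — f₀ = ω₀/(2π) = 112 Hz.
Step 4 — Series Q: Q = ω₀L/R = 703.9·0.0232/596 = 0.0274.
Step 5 — 3dB bandwidth: Δω = ω₀/Q = 2.569e+04 rad/s; BW = Δω/(2π) = 4089 Hz.

(a) f₀ = 112 Hz  (b) Q = 0.0274  (c) BW = 4089 Hz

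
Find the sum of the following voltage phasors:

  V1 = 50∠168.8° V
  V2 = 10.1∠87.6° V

Step 1 — Convert each phasor to rectangular form:
  V1 = 50·(cos(168.8°) + j·sin(168.8°)) = -49.05 + j9.712 V
  V2 = 10.1·(cos(87.6°) + j·sin(87.6°)) = 0.4229 + j10.09 V
Step 2 — Sum components: V_total = -48.62 + j19.8 V.
Step 3 — Convert to polar: |V_total| = 52.5 V, ∠V_total = 157.8°.

V_total = 52.5∠157.8° V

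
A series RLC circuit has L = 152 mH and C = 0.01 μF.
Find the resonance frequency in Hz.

Step 1 — Resonance condition Im(Z)=0 gives ω₀ = 1/√(LC).
Step 2 — ω₀ = 1/√(0.152·1e-08) = 2.565e+04 rad/s.
Step 3 — f₀ = ω₀/(2π) = 4082 Hz.

f₀ = 4082 Hz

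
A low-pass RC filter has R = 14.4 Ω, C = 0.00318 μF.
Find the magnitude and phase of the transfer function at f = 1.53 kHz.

Step 1 — Angular frequency: ω = 2π·1530 = 9613 rad/s.
Step 2 — Transfer function: H(jω) = 1/(1 + jωRC).
Step 3 — Denominator: 1 + jωRC = 1 + j·9613·14.4·3.18e-09 = 1 + j0.0004402.
Step 4 — H = 1 - j0.0004402.
Step 5 — Magnitude: |H| = 1 (-0.0 dB); phase: φ = -0.0°.

|H| = 1 (-0.0 dB), φ = -0.0°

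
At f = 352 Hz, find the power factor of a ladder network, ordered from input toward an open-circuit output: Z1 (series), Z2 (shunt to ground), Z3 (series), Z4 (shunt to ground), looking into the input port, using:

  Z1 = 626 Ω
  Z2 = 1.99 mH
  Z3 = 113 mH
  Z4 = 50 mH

Step 1 — Angular frequency: ω = 2π·f = 2π·352 = 2212 rad/s.
Step 2 — Component impedances:
  Z1: Z = R = 626 Ω
  Z2: Z = jωL = j·2212·0.00199 = 0 + j4.401 Ω
  Z3: Z = jωL = j·2212·0.113 = 0 + j249.9 Ω
  Z4: Z = jωL = j·2212·0.05 = 0 + j110.6 Ω
Step 3 — Ladder network (open output): work backward from the far end, alternating series and parallel combinations. Z_in = 626 + j4.348 Ω = 626∠0.4° Ω.
Step 4 — Power factor: PF = cos(φ) = Re(Z)/|Z| = 626/626 = 1.
Step 5 — Type: Im(Z) = 4.348 ⇒ lagging (phase φ = 0.4°).

PF = 1 (lagging, φ = 0.4°)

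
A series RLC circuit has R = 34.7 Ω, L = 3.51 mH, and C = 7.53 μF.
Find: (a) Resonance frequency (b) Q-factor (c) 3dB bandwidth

Step 1 — Resonance: ω₀ = 1/√(LC) = 1/√(0.00351·7.53e-06) = 6151 rad/s.
Step 2 — f₀ = ω₀/(2π) = 979 Hz.
Step 3 — Series Q: Q = ω₀L/R = 6151·0.00351/34.7 = 0.6222.
Step 4 — Bandwidth: Δω = ω₀/Q = 9886 rad/s; BW = Δω/(2π) = 1573 Hz.

(a) f₀ = 979 Hz  (b) Q = 0.6222  (c) BW = 1573 Hz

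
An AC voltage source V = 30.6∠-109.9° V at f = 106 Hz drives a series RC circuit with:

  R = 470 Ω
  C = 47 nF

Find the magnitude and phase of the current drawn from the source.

Step 1 — Angular frequency: ω = 2π·f = 2π·106 = 666 rad/s.
Step 2 — Component impedances:
  R: Z = R = 470 Ω
  C: Z = 1/(jωC) = -j/(ω·C) = 0 - j3.195e+04 Ω
Step 3 — Series combination: Z_total = R + C = 470 - j3.195e+04 Ω = 3.195e+04∠-89.2° Ω.
Step 4 — Source phasor: V = 30.6∠-109.9° V = -10.42 - j28.77 V.
Step 5 — Ohm's law: I = V / Z_total = (-10.42 - j28.77) / (470 - j3.195e+04) = 0.0008957 - j0.0003392 A.
Step 6 — Convert to polar: |I| = 0.0009578 A, ∠I = -20.7°.

I = 0.0009578∠-20.7° A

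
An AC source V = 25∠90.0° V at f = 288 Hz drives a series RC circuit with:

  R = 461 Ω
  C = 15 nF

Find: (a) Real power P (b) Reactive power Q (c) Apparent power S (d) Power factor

Step 1 — Angular frequency: ω = 2π·f = 2π·288 = 1810 rad/s.
Step 2 — Component impedances:
  R: Z = R = 461 Ω
  C: Z = 1/(jωC) = -j/(ω·C) = 0 - j3.684e+04 Ω
Step 3 — Series combination: Z_total = R + C = 461 - j3.684e+04 Ω = 3.684e+04∠-89.3° Ω.
Step 4 — Source phasor: V = 25∠90.0° V = 0 + j25 V.
Step 5 — Current: I = V / Z = -0.0006785 + j8.49e-06 A = 0.0006785∠179.3° A.
Step 6 — Complex power: S = V·I* = 0.0002122 - j0.01696 VA.
Step 7 — Real power: P = Re(S) = 0.0002122 W.
Step 8 — Reactive power: Q = Im(S) = -0.01696 VAR.
Step 9 — Apparent power: |S| = 0.01696 VA.
Step 10 — Power factor: PF = P/|S| = 0.01251 (leading).

(a) P = 0.0002122 W  (b) Q = -0.01696 VAR  (c) S = 0.01696 VA  (d) PF = 0.01251 (leading)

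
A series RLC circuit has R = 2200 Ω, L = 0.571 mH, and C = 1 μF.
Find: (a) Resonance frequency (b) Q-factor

Step 1 — Resonance condition Im(Z)=0 gives ω₀ = 1/√(LC).
Step 2 — ω₀ = 1/√(0.000571·1e-06) = 4.185e+04 rad/s.
Step 3 — f₀ = ω₀/(2π) = 6660 Hz.
Step 4 — Series Q: Q = ω₀L/R = 4.185e+04·0.000571/2200 = 0.01086.

(a) f₀ = 6660 Hz  (b) Q = 0.01086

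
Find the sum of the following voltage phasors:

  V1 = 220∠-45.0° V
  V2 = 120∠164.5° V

Step 1 — Convert each phasor to rectangular form:
  V1 = 220·(cos(-45.0°) + j·sin(-45.0°)) = 155.6 - j155.6 V
  V2 = 120·(cos(164.5°) + j·sin(164.5°)) = -115.6 + j32.07 V
Step 2 — Sum components: V_total = 39.93 - j123.5 V.
Step 3 — Convert to polar: |V_total| = 129.8 V, ∠V_total = -72.1°.

V_total = 129.8∠-72.1° V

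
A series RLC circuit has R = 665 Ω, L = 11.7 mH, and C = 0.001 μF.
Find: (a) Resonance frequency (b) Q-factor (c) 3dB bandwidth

Step 1 — Resonance condition Im(Z)=0 gives ω₀ = 1/√(LC).
Step 2 — ω₀ = 1/√(0.0117·1e-09) = 2.924e+05 rad/s.
Step 3 — f₀ = ω₀/(2π) = 4.653e+04 Hz.
Step 4 — Series Q: Q = ω₀L/R = 2.924e+05·0.0117/665 = 5.144.
Step 5 — 3dB bandwidth: Δω = ω₀/Q = 5.684e+04 rad/s; BW = Δω/(2π) = 9046 Hz.

(a) f₀ = 4.653e+04 Hz  (b) Q = 5.144  (c) BW = 9046 Hz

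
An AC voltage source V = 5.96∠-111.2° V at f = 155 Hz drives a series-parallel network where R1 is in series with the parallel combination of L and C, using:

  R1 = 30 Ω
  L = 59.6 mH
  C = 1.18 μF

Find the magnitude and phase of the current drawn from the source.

Step 1 — Angular frequency: ω = 2π·f = 2π·155 = 973.9 rad/s.
Step 2 — Component impedances:
  R1: Z = R = 30 Ω
  L: Z = jωL = j·973.9·0.0596 = 0 + j58.04 Ω
  C: Z = 1/(jωC) = -j/(ω·C) = 0 - j870.2 Ω
Step 3 — Parallel branch: L || C = 1/(1/L + 1/C) = 0 + j62.19 Ω.
Step 4 — Series with R1: Z_total = R1 + (L || C) = 30 + j62.19 Ω = 69.05∠64.2° Ω.
Step 5 — Source phasor: V = 5.96∠-111.2° V = -2.155 - j5.557 V.
Step 6 — Ohm's law: I = V / Z_total = (-2.155 - j5.557) / (30 + j62.19) = -0.08604 - j0.006849 A.
Step 7 — Convert to polar: |I| = 0.08631 A, ∠I = -175.4°.

I = 0.08631∠-175.4° A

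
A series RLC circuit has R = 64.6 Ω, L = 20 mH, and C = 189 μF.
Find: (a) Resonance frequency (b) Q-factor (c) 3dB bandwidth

Step 1 — Resonance: ω₀ = 1/√(LC) = 1/√(0.02·0.000189) = 514.3 rad/s.
Step 2 — f₀ = ω₀/(2π) = 81.86 Hz.
Step 3 — Series Q: Q = ω₀L/R = 514.3·0.02/64.6 = 0.1592.
Step 4 — Bandwidth: Δω = ω₀/Q = 3230 rad/s; BW = Δω/(2π) = 514.1 Hz.

(a) f₀ = 81.86 Hz  (b) Q = 0.1592  (c) BW = 514.1 Hz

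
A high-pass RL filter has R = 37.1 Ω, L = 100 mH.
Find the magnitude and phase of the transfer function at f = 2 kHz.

Step 1 — Angular frequency: ω = 2π·2000 = 1.257e+04 rad/s.
Step 2 — Transfer function: H(jω) = jωL/(R + jωL).
Step 3 — Numerator jωL = j·1257; denominator R + jωL = 37.1 + j1257.
Step 4 — H = 0.9991 + j0.0295.
Step 5 — Magnitude: |H| = 0.9996 (-0.0 dB); phase: φ = 1.7°.

|H| = 0.9996 (-0.0 dB), φ = 1.7°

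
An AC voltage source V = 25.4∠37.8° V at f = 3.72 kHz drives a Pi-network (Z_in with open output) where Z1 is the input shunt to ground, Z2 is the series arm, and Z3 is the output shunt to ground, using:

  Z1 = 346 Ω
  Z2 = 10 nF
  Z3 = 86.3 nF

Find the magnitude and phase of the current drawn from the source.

Step 1 — Angular frequency: ω = 2π·f = 2π·3720 = 2.337e+04 rad/s.
Step 2 — Component impedances:
  Z1: Z = R = 346 Ω
  Z2: Z = 1/(jωC) = -j/(ω·C) = 0 - j4278 Ω
  Z3: Z = 1/(jωC) = -j/(ω·C) = 0 - j495.8 Ω
Step 3 — With open output, the series arm Z2 and the output shunt Z3 appear in series to ground: Z2 + Z3 = 0 - j4774 Ω.
Step 4 — Parallel with input shunt Z1: Z_in = Z1 || (Z2 + Z3) = 344.2 - j24.95 Ω = 345.1∠-4.1° Ω.
Step 5 — Source phasor: V = 25.4∠37.8° V = 20.07 + j15.57 V.
Step 6 — Ohm's law: I = V / Z_total = (20.07 + j15.57) / (344.2 - j24.95) = 0.05474 + j0.0492 A.
Step 7 — Convert to polar: |I| = 0.0736 A, ∠I = 41.9°.

I = 0.0736∠41.9° A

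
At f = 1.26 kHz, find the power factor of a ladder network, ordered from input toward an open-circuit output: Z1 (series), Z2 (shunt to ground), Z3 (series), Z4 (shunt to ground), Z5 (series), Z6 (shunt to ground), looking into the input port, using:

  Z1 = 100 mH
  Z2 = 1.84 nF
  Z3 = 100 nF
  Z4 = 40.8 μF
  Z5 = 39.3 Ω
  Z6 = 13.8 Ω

Step 1 — Angular frequency: ω = 2π·f = 2π·1260 = 7917 rad/s.
Step 2 — Component impedances:
  Z1: Z = jωL = j·7917·0.1 = 0 + j791.7 Ω
  Z2: Z = 1/(jωC) = -j/(ω·C) = 0 - j6.865e+04 Ω
  Z3: Z = 1/(jωC) = -j/(ω·C) = 0 - j1263 Ω
  Z4: Z = 1/(jωC) = -j/(ω·C) = 0 - j3.096 Ω
  Z5: Z = R = 39.3 Ω
  Z6: Z = R = 13.8 Ω
Step 3 — Ladder network (open output): work backward from the far end, alternating series and parallel combinations. Z_in = 0.1734 - j451.6 Ω = 451.6∠-90.0° Ω.
Step 4 — Power factor: PF = cos(φ) = Re(Z)/|Z| = 0.1734/451.6 = 0.000384.
Step 5 — Type: Im(Z) = -451.6 ⇒ leading (phase φ = -90.0°).

PF = 0.000384 (leading, φ = -90.0°)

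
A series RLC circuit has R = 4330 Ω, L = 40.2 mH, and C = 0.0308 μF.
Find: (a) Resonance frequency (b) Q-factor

Step 1 — Resonance condition Im(Z)=0 gives ω₀ = 1/√(LC).
Step 2 — ω₀ = 1/√(0.0402·3.08e-08) = 2.842e+04 rad/s.
Step 3 — f₀ = ω₀/(2π) = 4523 Hz.
Step 4 — Series Q: Q = ω₀L/R = 2.842e+04·0.0402/4330 = 0.2638.

(a) f₀ = 4523 Hz  (b) Q = 0.2638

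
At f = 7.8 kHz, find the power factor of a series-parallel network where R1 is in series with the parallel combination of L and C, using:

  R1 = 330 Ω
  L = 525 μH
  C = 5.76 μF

Step 1 — Angular frequency: ω = 2π·f = 2π·7800 = 4.901e+04 rad/s.
Step 2 — Component impedances:
  R1: Z = R = 330 Ω
  L: Z = jωL = j·4.901e+04·0.000525 = 0 + j25.73 Ω
  C: Z = 1/(jωC) = -j/(ω·C) = 0 - j3.542 Ω
Step 3 — Parallel branch: L || C = 1/(1/L + 1/C) = 0 - j4.108 Ω.
Step 4 — Series with R1: Z_total = R1 + (L || C) = 330 - j4.108 Ω = 330∠-0.7° Ω.
Step 5 — Power factor: PF = cos(φ) = Re(Z)/|Z| = 330/330.03 = 0.9999.
Step 6 — Type: Im(Z) = -4.108 ⇒ leading (phase φ = -0.7°).

PF = 0.9999 (leading, φ = -0.7°)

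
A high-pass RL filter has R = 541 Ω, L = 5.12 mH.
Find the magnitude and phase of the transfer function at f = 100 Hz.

Step 1 — Angular frequency: ω = 2π·100 = 628.3 rad/s.
Step 2 — Transfer function: H(jω) = jωL/(R + jωL).
Step 3 — Numerator jωL = j·3.217; denominator R + jωL = 541 + j3.217.
Step 4 — H = 3.536e-05 + j0.005946.
Step 5 — Magnitude: |H| = 0.005946 (-44.5 dB); phase: φ = 89.7°.

|H| = 0.005946 (-44.5 dB), φ = 89.7°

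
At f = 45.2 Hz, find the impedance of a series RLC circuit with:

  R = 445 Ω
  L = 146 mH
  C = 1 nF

Step 1 — Angular frequency: ω = 2π·f = 2π·45.2 = 284 rad/s.
Step 2 — Component impedances:
  R: Z = R = 445 Ω
  L: Z = jωL = j·284·0.146 = 0 + j41.46 Ω
  C: Z = 1/(jωC) = -j/(ω·C) = 0 - j3.521e+06 Ω
Step 3 — Series combination: Z_total = R + L + C = 445 - j3.521e+06 Ω = 3.521e+06∠-90.0° Ω.

Z = 445 - j3.521e+06 Ω = 3.521e+06∠-90.0° Ω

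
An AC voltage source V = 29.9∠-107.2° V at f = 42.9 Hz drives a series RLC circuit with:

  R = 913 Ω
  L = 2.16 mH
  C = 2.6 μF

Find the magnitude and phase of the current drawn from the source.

Step 1 — Angular frequency: ω = 2π·f = 2π·42.9 = 269.5 rad/s.
Step 2 — Component impedances:
  R: Z = R = 913 Ω
  L: Z = jωL = j·269.5·0.00216 = 0 + j0.5822 Ω
  C: Z = 1/(jωC) = -j/(ω·C) = 0 - j1427 Ω
Step 3 — Series combination: Z_total = R + L + C = 913 - j1426 Ω = 1693∠-57.4° Ω.
Step 4 — Source phasor: V = 29.9∠-107.2° V = -8.842 - j28.56 V.
Step 5 — Ohm's law: I = V / Z_total = (-8.842 - j28.56) / (913 - j1426) = 0.01139 - j0.01349 A.
Step 6 — Convert to polar: |I| = 0.01766 A, ∠I = -49.8°.

I = 0.01766∠-49.8° A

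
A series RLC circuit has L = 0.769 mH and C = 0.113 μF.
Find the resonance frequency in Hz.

Step 1 — Resonance condition Im(Z)=0 gives ω₀ = 1/√(LC).
Step 2 — ω₀ = 1/√(0.000769·1.13e-07) = 1.073e+05 rad/s.
Step 3 — f₀ = ω₀/(2π) = 1.707e+04 Hz.

f₀ = 1.707e+04 Hz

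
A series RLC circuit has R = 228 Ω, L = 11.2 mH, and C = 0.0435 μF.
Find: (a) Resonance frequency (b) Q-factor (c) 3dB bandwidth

Step 1 — Resonance: ω₀ = 1/√(LC) = 1/√(0.0112·4.35e-08) = 4.531e+04 rad/s.
Step 2 — f₀ = ω₀/(2π) = 7211 Hz.
Step 3 — Series Q: Q = ω₀L/R = 4.531e+04·0.0112/228 = 2.226.
Step 4 — Bandwidth: Δω = ω₀/Q = 2.036e+04 rad/s; BW = Δω/(2π) = 3240 Hz.

(a) f₀ = 7211 Hz  (b) Q = 2.226  (c) BW = 3240 Hz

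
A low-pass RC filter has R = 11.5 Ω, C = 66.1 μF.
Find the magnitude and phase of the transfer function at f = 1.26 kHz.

Step 1 — Angular frequency: ω = 2π·1260 = 7917 rad/s.
Step 2 — Transfer function: H(jω) = 1/(1 + jωRC).
Step 3 — Denominator: 1 + jωRC = 1 + j·7917·11.5·6.61e-05 = 1 + j6.018.
Step 4 — H = 0.02687 - j0.1617.
Step 5 — Magnitude: |H| = 0.1639 (-15.7 dB); phase: φ = -80.6°.

|H| = 0.1639 (-15.7 dB), φ = -80.6°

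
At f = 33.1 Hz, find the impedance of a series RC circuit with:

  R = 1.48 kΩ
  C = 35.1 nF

Step 1 — Angular frequency: ω = 2π·f = 2π·33.1 = 208 rad/s.
Step 2 — Component impedances:
  R: Z = R = 1480 Ω
  C: Z = 1/(jωC) = -j/(ω·C) = 0 - j1.37e+05 Ω
Step 3 — Series combination: Z_total = R + C = 1480 - j1.37e+05 Ω = 1.37e+05∠-89.4° Ω.

Z = 1480 - j1.37e+05 Ω = 1.37e+05∠-89.4° Ω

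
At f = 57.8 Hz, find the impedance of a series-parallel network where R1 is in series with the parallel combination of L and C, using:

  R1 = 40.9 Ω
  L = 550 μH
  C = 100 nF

Step 1 — Angular frequency: ω = 2π·f = 2π·57.8 = 363.2 rad/s.
Step 2 — Component impedances:
  R1: Z = R = 40.9 Ω
  L: Z = jωL = j·363.2·0.00055 = 0 + j0.1997 Ω
  C: Z = 1/(jωC) = -j/(ω·C) = 0 - j2.754e+04 Ω
Step 3 — Parallel branch: L || C = 1/(1/L + 1/C) = 0 + j0.1997 Ω.
Step 4 — Series with R1: Z_total = R1 + (L || C) = 40.9 + j0.1997 Ω = 40.9∠0.3° Ω.

Z = 40.9 + j0.1997 Ω = 40.9∠0.3° Ω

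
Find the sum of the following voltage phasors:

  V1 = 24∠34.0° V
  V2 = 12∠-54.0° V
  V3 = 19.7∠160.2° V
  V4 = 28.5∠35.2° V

Step 1 — Convert each phasor to rectangular form:
  V1 = 24·(cos(34.0°) + j·sin(34.0°)) = 19.9 + j13.42 V
  V2 = 12·(cos(-54.0°) + j·sin(-54.0°)) = 7.053 - j9.708 V
  V3 = 19.7·(cos(160.2°) + j·sin(160.2°)) = -18.54 + j6.673 V
  V4 = 28.5·(cos(35.2°) + j·sin(35.2°)) = 23.29 + j16.43 V
Step 2 — Sum components: V_total = 31.7 + j26.81 V.
Step 3 — Convert to polar: |V_total| = 41.52 V, ∠V_total = 40.2°.

V_total = 41.52∠40.2° V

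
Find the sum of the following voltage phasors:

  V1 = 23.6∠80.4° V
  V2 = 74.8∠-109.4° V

Step 1 — Convert each phasor to rectangular form:
  V1 = 23.6·(cos(80.4°) + j·sin(80.4°)) = 3.936 + j23.27 V
  V2 = 74.8·(cos(-109.4°) + j·sin(-109.4°)) = -24.85 - j70.55 V
Step 2 — Sum components: V_total = -20.91 - j47.28 V.
Step 3 — Convert to polar: |V_total| = 51.7 V, ∠V_total = -113.9°.

V_total = 51.7∠-113.9° V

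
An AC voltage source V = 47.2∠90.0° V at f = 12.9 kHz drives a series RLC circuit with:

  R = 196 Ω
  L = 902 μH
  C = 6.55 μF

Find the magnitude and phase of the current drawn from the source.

Step 1 — Angular frequency: ω = 2π·f = 2π·1.29e+04 = 8.105e+04 rad/s.
Step 2 — Component impedances:
  R: Z = R = 196 Ω
  L: Z = jωL = j·8.105e+04·0.000902 = 0 + j73.11 Ω
  C: Z = 1/(jωC) = -j/(ω·C) = 0 - j1.884 Ω
Step 3 — Series combination: Z_total = R + L + C = 196 + j71.23 Ω = 208.5∠20.0° Ω.
Step 4 — Source phasor: V = 47.2∠90.0° V = 0 + j47.2 V.
Step 5 — Ohm's law: I = V / Z_total = (0 + j47.2) / (196 + j71.23) = 0.0773 + j0.2127 A.
Step 6 — Convert to polar: |I| = 0.2263 A, ∠I = 70.0°.

I = 0.2263∠70.0° A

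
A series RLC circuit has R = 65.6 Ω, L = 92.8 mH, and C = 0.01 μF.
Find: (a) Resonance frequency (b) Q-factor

Step 1 — Resonance condition Im(Z)=0 gives ω₀ = 1/√(LC).
Step 2 — ω₀ = 1/√(0.0928·1e-08) = 3.283e+04 rad/s.
Step 3 — f₀ = ω₀/(2π) = 5225 Hz.
Step 4 — Series Q: Q = ω₀L/R = 3.283e+04·0.0928/65.6 = 46.44.

(a) f₀ = 5225 Hz  (b) Q = 46.44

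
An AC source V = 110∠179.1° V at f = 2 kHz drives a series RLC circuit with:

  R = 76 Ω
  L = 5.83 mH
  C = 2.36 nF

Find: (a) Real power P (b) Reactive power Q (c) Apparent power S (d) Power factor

Step 1 — Angular frequency: ω = 2π·f = 2π·2000 = 1.257e+04 rad/s.
Step 2 — Component impedances:
  R: Z = R = 76 Ω
  L: Z = jωL = j·1.257e+04·0.00583 = 0 + j73.26 Ω
  C: Z = 1/(jωC) = -j/(ω·C) = 0 - j3.372e+04 Ω
Step 3 — Series combination: Z_total = R + L + C = 76 - j3.365e+04 Ω = 3.365e+04∠-89.9° Ω.
Step 4 — Source phasor: V = 110∠179.1° V = -110 + j1.728 V.
Step 5 — Current: I = V / Z = -5.874e-05 - j0.003269 A = 0.003269∠-91.0° A.
Step 6 — Complex power: S = V·I* = 0.0008123 - j0.3596 VA.
Step 7 — Real power: P = Re(S) = 0.0008123 W.
Step 8 — Reactive power: Q = Im(S) = -0.3596 VAR.
Step 9 — Apparent power: |S| = 0.3596 VA.
Step 10 — Power factor: PF = P/|S| = 0.002259 (leading).

(a) P = 0.0008123 W  (b) Q = -0.3596 VAR  (c) S = 0.3596 VA  (d) PF = 0.002259 (leading)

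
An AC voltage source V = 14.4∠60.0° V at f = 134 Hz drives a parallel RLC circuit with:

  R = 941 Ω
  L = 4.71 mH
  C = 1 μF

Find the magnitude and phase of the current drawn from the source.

Step 1 — Angular frequency: ω = 2π·f = 2π·134 = 841.9 rad/s.
Step 2 — Component impedances:
  R: Z = R = 941 Ω
  L: Z = jωL = j·841.9·0.00471 = 0 + j3.966 Ω
  C: Z = 1/(jωC) = -j/(ω·C) = 0 - j1188 Ω
Step 3 — Parallel combination: 1/Z_total = 1/R + 1/L + 1/C; Z_total = 0.01682 + j3.979 Ω = 3.979∠89.8° Ω.
Step 4 — Source phasor: V = 14.4∠60.0° V = 7.2 + j12.47 V.
Step 5 — Ohm's law: I = V / Z_total = (7.2 + j12.47) / (0.01682 + j3.979) = 3.142 - j1.796 A.
Step 6 — Convert to polar: |I| = 3.619 A, ∠I = -29.8°.

I = 3.619∠-29.8° A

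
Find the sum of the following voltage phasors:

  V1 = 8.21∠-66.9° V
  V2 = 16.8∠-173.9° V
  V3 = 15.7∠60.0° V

Step 1 — Convert each phasor to rectangular form:
  V1 = 8.21·(cos(-66.9°) + j·sin(-66.9°)) = 3.221 - j7.552 V
  V2 = 16.8·(cos(-173.9°) + j·sin(-173.9°)) = -16.7 - j1.785 V
  V3 = 15.7·(cos(60.0°) + j·sin(60.0°)) = 7.85 + j13.6 V
Step 2 — Sum components: V_total = -5.634 + j4.26 V.
Step 3 — Convert to polar: |V_total| = 7.063 V, ∠V_total = 142.9°.

V_total = 7.063∠142.9° V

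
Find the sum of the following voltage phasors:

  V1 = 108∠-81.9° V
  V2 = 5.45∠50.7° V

Step 1 — Convert each phasor to rectangular form:
  V1 = 108·(cos(-81.9°) + j·sin(-81.9°)) = 15.22 - j106.9 V
  V2 = 5.45·(cos(50.7°) + j·sin(50.7°)) = 3.452 + j4.217 V
Step 2 — Sum components: V_total = 18.67 - j102.7 V.
Step 3 — Convert to polar: |V_total| = 104.4 V, ∠V_total = -79.7°.

V_total = 104.4∠-79.7° V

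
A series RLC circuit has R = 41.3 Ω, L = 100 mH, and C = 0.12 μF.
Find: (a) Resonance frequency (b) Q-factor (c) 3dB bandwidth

Step 1 — Resonance condition Im(Z)=0 gives ω₀ = 1/√(LC).
Step 2 — ω₀ = 1/√(0.1·1.2e-07) = 9129 rad/s.
Step 3 — f₀ = ω₀/(2π) = 1453 Hz.
Step 4 — Series Q: Q = ω₀L/R = 9129·0.1/41.3 = 22.1.
Step 5 — 3dB bandwidth: Δω = ω₀/Q = 413 rad/s; BW = Δω/(2π) = 65.73 Hz.

(a) f₀ = 1453 Hz  (b) Q = 22.1  (c) BW = 65.73 Hz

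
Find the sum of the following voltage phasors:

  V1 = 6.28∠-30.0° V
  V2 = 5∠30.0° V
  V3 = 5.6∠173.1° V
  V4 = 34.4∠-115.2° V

Step 1 — Convert each phasor to rectangular form:
  V1 = 6.28·(cos(-30.0°) + j·sin(-30.0°)) = 5.439 - j3.14 V
  V2 = 5·(cos(30.0°) + j·sin(30.0°)) = 4.33 + j2.5 V
  V3 = 5.6·(cos(173.1°) + j·sin(173.1°)) = -5.559 + j0.6728 V
  V4 = 34.4·(cos(-115.2°) + j·sin(-115.2°)) = -14.65 - j31.13 V
Step 2 — Sum components: V_total = -10.44 - j31.09 V.
Step 3 — Convert to polar: |V_total| = 32.8 V, ∠V_total = -108.6°.

V_total = 32.8∠-108.6° V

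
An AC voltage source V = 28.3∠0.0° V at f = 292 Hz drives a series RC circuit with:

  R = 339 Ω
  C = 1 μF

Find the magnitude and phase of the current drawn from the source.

Step 1 — Angular frequency: ω = 2π·f = 2π·292 = 1835 rad/s.
Step 2 — Component impedances:
  R: Z = R = 339 Ω
  C: Z = 1/(jωC) = -j/(ω·C) = 0 - j545.1 Ω
Step 3 — Series combination: Z_total = R + C = 339 - j545.1 Ω = 641.9∠-58.1° Ω.
Step 4 — Source phasor: V = 28.3∠0.0° V = 28.3 V.
Step 5 — Ohm's law: I = V / Z_total = (28.3) / (339 - j545.1) = 0.02329 + j0.03744 A.
Step 6 — Convert to polar: |I| = 0.04409 A, ∠I = 58.1°.

I = 0.04409∠58.1° A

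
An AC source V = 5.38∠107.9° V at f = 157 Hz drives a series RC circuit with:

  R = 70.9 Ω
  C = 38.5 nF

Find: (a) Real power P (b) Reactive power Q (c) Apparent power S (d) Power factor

Step 1 — Angular frequency: ω = 2π·f = 2π·157 = 986.5 rad/s.
Step 2 — Component impedances:
  R: Z = R = 70.9 Ω
  C: Z = 1/(jωC) = -j/(ω·C) = 0 - j2.633e+04 Ω
Step 3 — Series combination: Z_total = R + C = 70.9 - j2.633e+04 Ω = 2.633e+04∠-89.8° Ω.
Step 4 — Source phasor: V = 5.38∠107.9° V = -1.654 + j5.12 V.
Step 5 — Current: I = V / Z = -0.0001946 - j6.228e-05 A = 0.0002043∠-162.3° A.
Step 6 — Complex power: S = V·I* = 2.96e-06 - j0.001099 VA.
Step 7 — Real power: P = Re(S) = 2.96e-06 W.
Step 8 — Reactive power: Q = Im(S) = -0.001099 VAR.
Step 9 — Apparent power: |S| = 0.001099 VA.
Step 10 — Power factor: PF = P/|S| = 0.002693 (leading).

(a) P = 2.96e-06 W  (b) Q = -0.001099 VAR  (c) S = 0.001099 VA  (d) PF = 0.002693 (leading)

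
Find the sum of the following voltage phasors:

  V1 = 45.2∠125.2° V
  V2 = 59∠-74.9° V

Step 1 — Convert each phasor to rectangular form:
  V1 = 45.2·(cos(125.2°) + j·sin(125.2°)) = -26.05 + j36.93 V
  V2 = 59·(cos(-74.9°) + j·sin(-74.9°)) = 15.37 - j56.96 V
Step 2 — Sum components: V_total = -10.68 - j20.03 V.
Step 3 — Convert to polar: |V_total| = 22.7 V, ∠V_total = -118.1°.

V_total = 22.7∠-118.1° V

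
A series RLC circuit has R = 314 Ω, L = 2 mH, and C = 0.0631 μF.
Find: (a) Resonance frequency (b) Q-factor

Step 1 — Resonance condition Im(Z)=0 gives ω₀ = 1/√(LC).
Step 2 — ω₀ = 1/√(0.002·6.31e-08) = 8.902e+04 rad/s.
Step 3 — f₀ = ω₀/(2π) = 1.417e+04 Hz.
Step 4 — Series Q: Q = ω₀L/R = 8.902e+04·0.002/314 = 0.567.

(a) f₀ = 1.417e+04 Hz  (b) Q = 0.567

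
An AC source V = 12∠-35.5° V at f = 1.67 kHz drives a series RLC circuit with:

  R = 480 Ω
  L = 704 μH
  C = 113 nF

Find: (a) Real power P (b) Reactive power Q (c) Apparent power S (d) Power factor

Step 1 — Angular frequency: ω = 2π·f = 2π·1670 = 1.049e+04 rad/s.
Step 2 — Component impedances:
  R: Z = R = 480 Ω
  L: Z = jωL = j·1.049e+04·0.000704 = 0 + j7.387 Ω
  C: Z = 1/(jωC) = -j/(ω·C) = 0 - j843.4 Ω
Step 3 — Series combination: Z_total = R + L + C = 480 - j836 Ω = 964∠-60.1° Ω.
Step 4 — Source phasor: V = 12∠-35.5° V = 9.769 - j6.968 V.
Step 5 — Current: I = V / Z = 0.01131 + j0.005189 A = 0.01245∠24.6° A.
Step 6 — Complex power: S = V·I* = 0.07438 - j0.1295 VA.
Step 7 — Real power: P = Re(S) = 0.07438 W.
Step 8 — Reactive power: Q = Im(S) = -0.1295 VAR.
Step 9 — Apparent power: |S| = 0.1494 VA.
Step 10 — Power factor: PF = P/|S| = 0.4979 (leading).

(a) P = 0.07438 W  (b) Q = -0.1295 VAR  (c) S = 0.1494 VA  (d) PF = 0.4979 (leading)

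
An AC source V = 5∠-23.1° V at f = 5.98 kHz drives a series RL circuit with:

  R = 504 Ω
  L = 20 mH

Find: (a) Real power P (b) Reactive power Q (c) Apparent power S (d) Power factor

Step 1 — Angular frequency: ω = 2π·f = 2π·5980 = 3.757e+04 rad/s.
Step 2 — Component impedances:
  R: Z = R = 504 Ω
  L: Z = jωL = j·3.757e+04·0.02 = 0 + j751.5 Ω
Step 3 — Series combination: Z_total = R + L = 504 + j751.5 Ω = 904.8∠56.2° Ω.
Step 4 — Source phasor: V = 5∠-23.1° V = 4.599 - j1.962 V.
Step 5 — Current: I = V / Z = 0.001031 - j0.005429 A = 0.005526∠-79.3° A.
Step 6 — Complex power: S = V·I* = 0.01539 + j0.02295 VA.
Step 7 — Real power: P = Re(S) = 0.01539 W.
Step 8 — Reactive power: Q = Im(S) = 0.02295 VAR.
Step 9 — Apparent power: |S| = 0.02763 VA.
Step 10 — Power factor: PF = P/|S| = 0.557 (lagging).

(a) P = 0.01539 W  (b) Q = 0.02295 VAR  (c) S = 0.02763 VA  (d) PF = 0.557 (lagging)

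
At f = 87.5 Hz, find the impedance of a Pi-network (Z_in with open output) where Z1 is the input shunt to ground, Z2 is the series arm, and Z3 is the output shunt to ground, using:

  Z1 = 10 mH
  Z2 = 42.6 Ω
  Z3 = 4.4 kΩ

Step 1 — Angular frequency: ω = 2π·f = 2π·87.5 = 549.8 rad/s.
Step 2 — Component impedances:
  Z1: Z = jωL = j·549.8·0.01 = 0 + j5.498 Ω
  Z2: Z = R = 42.6 Ω
  Z3: Z = R = 4400 Ω
Step 3 — With open output, the series arm Z2 and the output shunt Z3 appear in series to ground: Z2 + Z3 = 4443 Ω.
Step 4 — Parallel with input shunt Z1: Z_in = Z1 || (Z2 + Z3) = 0.006804 + j5.498 Ω = 5.498∠89.9° Ω.

Z = 0.006804 + j5.498 Ω = 5.498∠89.9° Ω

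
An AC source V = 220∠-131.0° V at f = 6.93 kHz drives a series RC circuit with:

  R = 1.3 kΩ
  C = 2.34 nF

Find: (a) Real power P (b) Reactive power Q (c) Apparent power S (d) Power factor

Step 1 — Angular frequency: ω = 2π·f = 2π·6930 = 4.354e+04 rad/s.
Step 2 — Component impedances:
  R: Z = R = 1300 Ω
  C: Z = 1/(jωC) = -j/(ω·C) = 0 - j9815 Ω
Step 3 — Series combination: Z_total = R + C = 1300 - j9815 Ω = 9900∠-82.5° Ω.
Step 4 — Source phasor: V = 220∠-131.0° V = -144.3 - j166 V.
Step 5 — Current: I = V / Z = 0.01471 - j0.01665 A = 0.02222∠-48.5° A.
Step 6 — Complex power: S = V·I* = 0.6419 - j4.846 VA.
Step 7 — Real power: P = Re(S) = 0.6419 W.
Step 8 — Reactive power: Q = Im(S) = -4.846 VAR.
Step 9 — Apparent power: |S| = 4.889 VA.
Step 10 — Power factor: PF = P/|S| = 0.1313 (leading).

(a) P = 0.6419 W  (b) Q = -4.846 VAR  (c) S = 4.889 VA  (d) PF = 0.1313 (leading)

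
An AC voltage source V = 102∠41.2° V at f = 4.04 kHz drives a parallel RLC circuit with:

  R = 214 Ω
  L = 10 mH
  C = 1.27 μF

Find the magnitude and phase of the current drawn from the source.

Step 1 — Angular frequency: ω = 2π·f = 2π·4040 = 2.538e+04 rad/s.
Step 2 — Component impedances:
  R: Z = R = 214 Ω
  L: Z = jωL = j·2.538e+04·0.01 = 0 + j253.8 Ω
  C: Z = 1/(jωC) = -j/(ω·C) = 0 - j31.02 Ω
Step 3 — Parallel combination: 1/Z_total = 1/R + 1/L + 1/C; Z_total = 5.68 - j34.4 Ω = 34.87∠-80.6° Ω.
Step 4 — Source phasor: V = 102∠41.2° V = 76.75 + j67.19 V.
Step 5 — Ohm's law: I = V / Z_total = (76.75 + j67.19) / (5.68 - j34.4) = -1.543 + j2.486 A.
Step 6 — Convert to polar: |I| = 2.926 A, ∠I = 121.8°.

I = 2.926∠121.8° A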